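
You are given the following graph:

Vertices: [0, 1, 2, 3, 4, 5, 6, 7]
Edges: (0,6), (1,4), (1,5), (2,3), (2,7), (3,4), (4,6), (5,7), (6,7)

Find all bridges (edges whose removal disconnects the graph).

A bridge is an edge whose removal increases the number of connected components.
Bridges found: (0,6)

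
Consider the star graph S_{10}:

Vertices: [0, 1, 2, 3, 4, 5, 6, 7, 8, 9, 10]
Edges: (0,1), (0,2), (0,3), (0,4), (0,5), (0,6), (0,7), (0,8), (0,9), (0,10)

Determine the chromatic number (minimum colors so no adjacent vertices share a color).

S_{10} has one hub adjacent to 10 leaves; leaves are pairwise non-adjacent.
Color the hub 0 and every leaf 1.
Chromatic number = 2.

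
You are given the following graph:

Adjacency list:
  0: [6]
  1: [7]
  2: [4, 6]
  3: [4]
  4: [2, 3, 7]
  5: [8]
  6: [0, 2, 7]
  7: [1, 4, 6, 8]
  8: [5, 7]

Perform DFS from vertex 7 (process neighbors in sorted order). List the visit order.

DFS from vertex 7 (neighbors processed in ascending order):
Visit order: 7, 1, 4, 2, 6, 0, 3, 8, 5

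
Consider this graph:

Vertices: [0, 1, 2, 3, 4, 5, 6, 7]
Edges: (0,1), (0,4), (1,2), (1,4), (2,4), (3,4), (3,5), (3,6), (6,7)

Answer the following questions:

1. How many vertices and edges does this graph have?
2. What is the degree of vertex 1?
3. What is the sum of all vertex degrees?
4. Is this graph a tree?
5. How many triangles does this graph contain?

Count: 8 vertices, 9 edges.
Vertex 1 has neighbors [0, 2, 4], degree = 3.
Handshaking lemma: 2 * 9 = 18.
A tree on 8 vertices has 7 edges. This graph has 9 edges (2 extra). Not a tree.
Number of triangles = 2.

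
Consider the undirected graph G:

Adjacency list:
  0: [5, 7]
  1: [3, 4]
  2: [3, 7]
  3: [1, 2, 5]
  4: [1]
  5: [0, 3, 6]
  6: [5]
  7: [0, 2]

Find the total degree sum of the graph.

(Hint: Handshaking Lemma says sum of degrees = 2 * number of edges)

Count edges: 8 edges.
By Handshaking Lemma: sum of degrees = 2 * 8 = 16.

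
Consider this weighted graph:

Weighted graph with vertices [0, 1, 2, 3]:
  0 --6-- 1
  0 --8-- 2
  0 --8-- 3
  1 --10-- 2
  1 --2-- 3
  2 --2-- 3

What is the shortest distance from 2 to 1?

Using Dijkstra's algorithm from vertex 2:
Shortest path: 2 -> 3 -> 1
Total weight: 2 + 2 = 4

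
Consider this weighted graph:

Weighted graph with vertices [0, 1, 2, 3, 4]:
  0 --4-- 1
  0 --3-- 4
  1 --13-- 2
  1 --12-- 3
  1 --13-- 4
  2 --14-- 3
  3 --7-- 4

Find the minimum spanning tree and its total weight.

Applying Kruskal's algorithm (sort edges by weight, add if no cycle):
  Add (0,4) w=3
  Add (0,1) w=4
  Add (3,4) w=7
  Skip (1,3) w=12 (creates cycle)
  Skip (1,4) w=13 (creates cycle)
  Add (1,2) w=13
  Skip (2,3) w=14 (creates cycle)
MST weight = 27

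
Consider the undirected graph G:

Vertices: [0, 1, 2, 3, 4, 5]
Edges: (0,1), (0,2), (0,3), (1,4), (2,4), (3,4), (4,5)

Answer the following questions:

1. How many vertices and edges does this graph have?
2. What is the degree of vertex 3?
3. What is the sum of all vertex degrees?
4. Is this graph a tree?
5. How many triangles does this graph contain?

Count: 6 vertices, 7 edges.
Vertex 3 has neighbors [0, 4], degree = 2.
Handshaking lemma: 2 * 7 = 14.
A tree on 6 vertices has 5 edges. This graph has 7 edges (2 extra). Not a tree.
Number of triangles = 0.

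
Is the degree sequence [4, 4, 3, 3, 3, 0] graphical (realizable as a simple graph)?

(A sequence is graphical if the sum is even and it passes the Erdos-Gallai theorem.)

Sum of degrees = 17. Sum is odd, so the sequence is NOT graphical.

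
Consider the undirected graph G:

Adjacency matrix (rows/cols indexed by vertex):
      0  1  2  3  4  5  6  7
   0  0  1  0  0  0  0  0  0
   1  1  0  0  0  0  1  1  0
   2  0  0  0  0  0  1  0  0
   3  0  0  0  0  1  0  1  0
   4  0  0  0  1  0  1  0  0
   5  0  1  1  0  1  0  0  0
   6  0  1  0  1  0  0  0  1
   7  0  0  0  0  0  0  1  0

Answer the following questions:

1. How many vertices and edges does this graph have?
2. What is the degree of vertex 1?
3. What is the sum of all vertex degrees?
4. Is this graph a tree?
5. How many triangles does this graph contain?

Count: 8 vertices, 8 edges.
Vertex 1 has neighbors [0, 5, 6], degree = 3.
Handshaking lemma: 2 * 8 = 16.
A tree on 8 vertices has 7 edges. This graph has 8 edges (1 extra). Not a tree.
Number of triangles = 0.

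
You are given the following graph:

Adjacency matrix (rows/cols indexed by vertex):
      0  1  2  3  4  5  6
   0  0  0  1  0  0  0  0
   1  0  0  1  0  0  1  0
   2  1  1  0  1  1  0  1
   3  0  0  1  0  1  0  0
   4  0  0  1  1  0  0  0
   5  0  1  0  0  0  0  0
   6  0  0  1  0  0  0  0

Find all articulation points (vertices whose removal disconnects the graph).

An articulation point is a vertex whose removal disconnects the graph.
Articulation points: [1, 2]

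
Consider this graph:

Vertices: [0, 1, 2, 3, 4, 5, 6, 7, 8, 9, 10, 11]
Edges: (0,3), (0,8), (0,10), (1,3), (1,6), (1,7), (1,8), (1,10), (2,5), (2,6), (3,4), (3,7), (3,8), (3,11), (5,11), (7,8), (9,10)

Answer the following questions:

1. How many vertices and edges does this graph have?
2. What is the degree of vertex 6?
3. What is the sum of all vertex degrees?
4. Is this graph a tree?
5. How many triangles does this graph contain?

Count: 12 vertices, 17 edges.
Vertex 6 has neighbors [1, 2], degree = 2.
Handshaking lemma: 2 * 17 = 34.
A tree on 12 vertices has 11 edges. This graph has 17 edges (6 extra). Not a tree.
Number of triangles = 5.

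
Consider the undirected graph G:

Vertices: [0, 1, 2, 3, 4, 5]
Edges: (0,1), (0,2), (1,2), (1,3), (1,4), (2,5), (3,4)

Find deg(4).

Vertex 4 has neighbors [1, 3], so deg(4) = 2.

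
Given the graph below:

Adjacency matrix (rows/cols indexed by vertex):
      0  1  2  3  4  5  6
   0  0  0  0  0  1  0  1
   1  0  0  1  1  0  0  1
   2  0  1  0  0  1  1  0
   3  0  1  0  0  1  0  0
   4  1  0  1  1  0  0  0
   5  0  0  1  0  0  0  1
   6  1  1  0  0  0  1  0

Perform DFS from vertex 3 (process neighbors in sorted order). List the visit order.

DFS from vertex 3 (neighbors processed in ascending order):
Visit order: 3, 1, 2, 4, 0, 6, 5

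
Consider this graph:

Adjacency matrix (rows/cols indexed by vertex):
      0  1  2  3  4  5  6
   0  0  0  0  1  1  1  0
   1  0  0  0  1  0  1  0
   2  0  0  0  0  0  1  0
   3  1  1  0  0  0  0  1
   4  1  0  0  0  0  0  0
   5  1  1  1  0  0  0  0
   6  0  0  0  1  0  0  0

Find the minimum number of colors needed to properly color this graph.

The graph has a maximum clique of size 2 (lower bound on chromatic number).
A valid 2-coloring: {0: 0, 1: 0, 2: 0, 3: 1, 4: 1, 5: 1, 6: 0}.
Chromatic number = 2.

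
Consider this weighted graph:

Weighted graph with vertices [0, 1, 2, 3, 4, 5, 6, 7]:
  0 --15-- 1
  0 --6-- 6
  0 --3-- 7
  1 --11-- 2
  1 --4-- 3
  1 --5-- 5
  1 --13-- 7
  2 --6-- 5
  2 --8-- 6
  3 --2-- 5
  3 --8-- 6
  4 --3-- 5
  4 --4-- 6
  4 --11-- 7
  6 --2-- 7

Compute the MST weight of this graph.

Applying Kruskal's algorithm (sort edges by weight, add if no cycle):
  Add (3,5) w=2
  Add (6,7) w=2
  Add (0,7) w=3
  Add (4,5) w=3
  Add (1,3) w=4
  Add (4,6) w=4
  Skip (1,5) w=5 (creates cycle)
  Skip (0,6) w=6 (creates cycle)
  Add (2,5) w=6
  Skip (2,6) w=8 (creates cycle)
  Skip (3,6) w=8 (creates cycle)
  Skip (1,2) w=11 (creates cycle)
  Skip (4,7) w=11 (creates cycle)
  Skip (1,7) w=13 (creates cycle)
  Skip (0,1) w=15 (creates cycle)
MST weight = 24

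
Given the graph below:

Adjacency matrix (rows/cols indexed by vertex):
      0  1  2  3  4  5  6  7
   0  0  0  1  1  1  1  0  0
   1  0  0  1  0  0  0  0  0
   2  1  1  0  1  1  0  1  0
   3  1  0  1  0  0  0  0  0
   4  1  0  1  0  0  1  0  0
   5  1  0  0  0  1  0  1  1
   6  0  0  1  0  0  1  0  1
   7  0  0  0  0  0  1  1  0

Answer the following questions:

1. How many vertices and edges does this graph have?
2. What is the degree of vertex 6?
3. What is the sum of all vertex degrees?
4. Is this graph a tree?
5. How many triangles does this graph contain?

Count: 8 vertices, 12 edges.
Vertex 6 has neighbors [2, 5, 7], degree = 3.
Handshaking lemma: 2 * 12 = 24.
A tree on 8 vertices has 7 edges. This graph has 12 edges (5 extra). Not a tree.
Number of triangles = 4.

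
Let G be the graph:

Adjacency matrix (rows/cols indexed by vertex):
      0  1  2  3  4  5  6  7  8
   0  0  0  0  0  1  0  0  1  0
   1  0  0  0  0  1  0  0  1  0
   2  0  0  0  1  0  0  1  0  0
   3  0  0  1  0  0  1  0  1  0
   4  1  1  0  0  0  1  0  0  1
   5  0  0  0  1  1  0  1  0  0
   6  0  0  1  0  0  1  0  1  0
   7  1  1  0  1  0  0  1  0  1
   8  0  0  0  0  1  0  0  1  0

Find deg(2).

Vertex 2 has neighbors [3, 6], so deg(2) = 2.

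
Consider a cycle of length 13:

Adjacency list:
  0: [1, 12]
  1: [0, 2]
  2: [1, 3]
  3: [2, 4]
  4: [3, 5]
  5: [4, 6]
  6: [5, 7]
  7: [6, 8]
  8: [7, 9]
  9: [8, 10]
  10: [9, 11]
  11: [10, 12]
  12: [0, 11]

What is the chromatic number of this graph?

This is an odd cycle (C_13). Odd cycles are not bipartite (any 2-coloring forces two adjacent vertices to match), and 3 colors suffice.
Chromatic number = 3.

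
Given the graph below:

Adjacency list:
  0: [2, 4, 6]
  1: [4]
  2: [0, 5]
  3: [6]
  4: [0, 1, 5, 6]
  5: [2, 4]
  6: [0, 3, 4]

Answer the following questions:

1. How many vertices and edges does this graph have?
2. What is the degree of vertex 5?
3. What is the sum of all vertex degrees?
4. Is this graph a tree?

Count: 7 vertices, 8 edges.
Vertex 5 has neighbors [2, 4], degree = 2.
Handshaking lemma: 2 * 8 = 16.
A tree on 7 vertices has 6 edges. This graph has 8 edges (2 extra). Not a tree.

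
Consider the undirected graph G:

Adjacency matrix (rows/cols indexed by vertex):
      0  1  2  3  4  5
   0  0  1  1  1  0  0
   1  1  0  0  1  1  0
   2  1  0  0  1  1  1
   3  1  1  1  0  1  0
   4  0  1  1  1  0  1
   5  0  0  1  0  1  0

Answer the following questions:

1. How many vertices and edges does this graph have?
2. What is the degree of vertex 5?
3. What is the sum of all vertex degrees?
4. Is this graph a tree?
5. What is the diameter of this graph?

Count: 6 vertices, 10 edges.
Vertex 5 has neighbors [2, 4], degree = 2.
Handshaking lemma: 2 * 10 = 20.
A tree on 6 vertices has 5 edges. This graph has 10 edges (5 extra). Not a tree.
Diameter (longest shortest path) = 2.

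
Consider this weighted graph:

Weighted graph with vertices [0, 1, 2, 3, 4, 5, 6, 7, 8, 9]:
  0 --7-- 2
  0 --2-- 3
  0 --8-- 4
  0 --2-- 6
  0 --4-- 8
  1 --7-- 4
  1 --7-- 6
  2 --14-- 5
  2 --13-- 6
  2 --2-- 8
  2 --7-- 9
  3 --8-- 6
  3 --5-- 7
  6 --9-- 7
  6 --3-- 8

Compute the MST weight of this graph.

Applying Kruskal's algorithm (sort edges by weight, add if no cycle):
  Add (0,6) w=2
  Add (0,3) w=2
  Add (2,8) w=2
  Add (6,8) w=3
  Skip (0,8) w=4 (creates cycle)
  Add (3,7) w=5
  Skip (0,2) w=7 (creates cycle)
  Add (1,6) w=7
  Add (1,4) w=7
  Add (2,9) w=7
  Skip (0,4) w=8 (creates cycle)
  Skip (3,6) w=8 (creates cycle)
  Skip (6,7) w=9 (creates cycle)
  Skip (2,6) w=13 (creates cycle)
  Add (2,5) w=14
MST weight = 49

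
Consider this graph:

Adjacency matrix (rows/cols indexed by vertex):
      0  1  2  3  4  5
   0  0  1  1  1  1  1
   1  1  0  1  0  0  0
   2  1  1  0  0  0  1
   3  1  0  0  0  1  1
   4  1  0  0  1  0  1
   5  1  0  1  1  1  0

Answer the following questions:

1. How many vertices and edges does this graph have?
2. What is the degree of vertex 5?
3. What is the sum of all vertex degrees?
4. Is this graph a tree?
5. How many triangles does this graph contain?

Count: 6 vertices, 10 edges.
Vertex 5 has neighbors [0, 2, 3, 4], degree = 4.
Handshaking lemma: 2 * 10 = 20.
A tree on 6 vertices has 5 edges. This graph has 10 edges (5 extra). Not a tree.
Number of triangles = 6.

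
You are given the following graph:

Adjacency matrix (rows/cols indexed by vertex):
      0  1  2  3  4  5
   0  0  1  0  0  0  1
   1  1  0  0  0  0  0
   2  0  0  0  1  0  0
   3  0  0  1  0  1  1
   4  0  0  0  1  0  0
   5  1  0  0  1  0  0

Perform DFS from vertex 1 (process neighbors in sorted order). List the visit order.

DFS from vertex 1 (neighbors processed in ascending order):
Visit order: 1, 0, 5, 3, 2, 4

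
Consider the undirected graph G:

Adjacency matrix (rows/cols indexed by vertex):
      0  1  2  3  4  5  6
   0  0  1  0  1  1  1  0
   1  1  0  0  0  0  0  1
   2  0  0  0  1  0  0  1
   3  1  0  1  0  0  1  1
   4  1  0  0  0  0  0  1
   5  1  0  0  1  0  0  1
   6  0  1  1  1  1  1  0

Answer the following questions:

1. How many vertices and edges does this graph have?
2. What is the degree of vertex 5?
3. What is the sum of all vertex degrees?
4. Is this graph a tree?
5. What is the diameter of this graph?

Count: 7 vertices, 11 edges.
Vertex 5 has neighbors [0, 3, 6], degree = 3.
Handshaking lemma: 2 * 11 = 22.
A tree on 7 vertices has 6 edges. This graph has 11 edges (5 extra). Not a tree.
Diameter (longest shortest path) = 2.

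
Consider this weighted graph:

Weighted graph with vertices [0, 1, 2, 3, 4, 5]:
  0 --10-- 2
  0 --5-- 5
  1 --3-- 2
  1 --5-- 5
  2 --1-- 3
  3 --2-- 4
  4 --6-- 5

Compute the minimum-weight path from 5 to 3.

Using Dijkstra's algorithm from vertex 5:
Shortest path: 5 -> 4 -> 3
Total weight: 6 + 2 = 8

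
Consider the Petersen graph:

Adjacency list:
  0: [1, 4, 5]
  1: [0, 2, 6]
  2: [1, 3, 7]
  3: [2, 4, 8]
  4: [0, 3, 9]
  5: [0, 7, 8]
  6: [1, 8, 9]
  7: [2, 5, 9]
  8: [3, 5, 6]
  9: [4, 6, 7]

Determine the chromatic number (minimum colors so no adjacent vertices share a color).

The Petersen graph contains odd cycles (e.g. the outer 5-cycle), so chi >= 3.
A proper 3-coloring exists (it is a well-known 3-chromatic graph).
Chromatic number = 3.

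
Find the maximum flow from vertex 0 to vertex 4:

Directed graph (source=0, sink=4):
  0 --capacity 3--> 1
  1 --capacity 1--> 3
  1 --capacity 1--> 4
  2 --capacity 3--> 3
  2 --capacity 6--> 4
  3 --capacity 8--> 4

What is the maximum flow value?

Computing max flow:
  Flow on (0->1): 2/3
  Flow on (1->3): 1/1
  Flow on (1->4): 1/1
  Flow on (3->4): 1/8
Maximum flow = 2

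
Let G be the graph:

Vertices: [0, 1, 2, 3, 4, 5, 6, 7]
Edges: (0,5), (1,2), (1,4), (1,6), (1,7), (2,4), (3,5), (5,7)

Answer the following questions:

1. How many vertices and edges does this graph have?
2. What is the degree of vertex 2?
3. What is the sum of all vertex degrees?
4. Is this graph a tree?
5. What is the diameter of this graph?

Count: 8 vertices, 8 edges.
Vertex 2 has neighbors [1, 4], degree = 2.
Handshaking lemma: 2 * 8 = 16.
A tree on 8 vertices has 7 edges. This graph has 8 edges (1 extra). Not a tree.
Diameter (longest shortest path) = 4.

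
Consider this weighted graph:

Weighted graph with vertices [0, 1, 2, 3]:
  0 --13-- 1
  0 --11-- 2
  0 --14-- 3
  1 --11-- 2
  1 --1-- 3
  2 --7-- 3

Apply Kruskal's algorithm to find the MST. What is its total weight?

Applying Kruskal's algorithm (sort edges by weight, add if no cycle):
  Add (1,3) w=1
  Add (2,3) w=7
  Add (0,2) w=11
  Skip (1,2) w=11 (creates cycle)
  Skip (0,1) w=13 (creates cycle)
  Skip (0,3) w=14 (creates cycle)
MST weight = 19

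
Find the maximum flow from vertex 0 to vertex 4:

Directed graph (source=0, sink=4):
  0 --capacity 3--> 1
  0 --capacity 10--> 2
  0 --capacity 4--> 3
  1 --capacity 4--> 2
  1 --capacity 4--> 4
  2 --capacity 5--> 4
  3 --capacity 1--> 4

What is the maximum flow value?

Computing max flow:
  Flow on (0->1): 3/3
  Flow on (0->2): 5/10
  Flow on (0->3): 1/4
  Flow on (1->4): 3/4
  Flow on (2->4): 5/5
  Flow on (3->4): 1/1
Maximum flow = 9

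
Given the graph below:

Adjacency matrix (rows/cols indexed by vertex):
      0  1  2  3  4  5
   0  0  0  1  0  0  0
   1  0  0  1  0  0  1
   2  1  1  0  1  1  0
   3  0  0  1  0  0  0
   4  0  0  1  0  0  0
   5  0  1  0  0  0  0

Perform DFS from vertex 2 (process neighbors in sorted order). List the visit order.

DFS from vertex 2 (neighbors processed in ascending order):
Visit order: 2, 0, 1, 5, 3, 4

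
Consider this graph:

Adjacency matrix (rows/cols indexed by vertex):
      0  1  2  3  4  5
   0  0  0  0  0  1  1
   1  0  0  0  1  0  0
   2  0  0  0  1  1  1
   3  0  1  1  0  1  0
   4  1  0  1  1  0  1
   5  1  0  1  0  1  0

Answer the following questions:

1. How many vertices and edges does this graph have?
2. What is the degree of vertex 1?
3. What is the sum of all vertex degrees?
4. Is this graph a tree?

Count: 6 vertices, 8 edges.
Vertex 1 has neighbors [3], degree = 1.
Handshaking lemma: 2 * 8 = 16.
A tree on 6 vertices has 5 edges. This graph has 8 edges (3 extra). Not a tree.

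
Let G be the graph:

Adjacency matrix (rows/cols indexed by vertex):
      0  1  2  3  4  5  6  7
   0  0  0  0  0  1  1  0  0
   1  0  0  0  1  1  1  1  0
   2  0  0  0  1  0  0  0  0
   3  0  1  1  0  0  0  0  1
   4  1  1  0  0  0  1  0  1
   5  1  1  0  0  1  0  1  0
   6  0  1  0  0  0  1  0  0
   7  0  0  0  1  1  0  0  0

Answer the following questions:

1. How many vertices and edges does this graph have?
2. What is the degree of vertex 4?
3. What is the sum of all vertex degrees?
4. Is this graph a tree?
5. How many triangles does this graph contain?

Count: 8 vertices, 11 edges.
Vertex 4 has neighbors [0, 1, 5, 7], degree = 4.
Handshaking lemma: 2 * 11 = 22.
A tree on 8 vertices has 7 edges. This graph has 11 edges (4 extra). Not a tree.
Number of triangles = 3.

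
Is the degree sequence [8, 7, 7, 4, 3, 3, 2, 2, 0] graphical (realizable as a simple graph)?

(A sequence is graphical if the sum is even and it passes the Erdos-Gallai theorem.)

Sum of degrees = 36. Sum is even but fails Erdos-Gallai. The sequence is NOT graphical.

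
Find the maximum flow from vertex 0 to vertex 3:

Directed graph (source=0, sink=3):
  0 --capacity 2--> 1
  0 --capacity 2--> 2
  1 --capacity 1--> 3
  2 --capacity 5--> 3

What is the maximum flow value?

Computing max flow:
  Flow on (0->1): 1/2
  Flow on (0->2): 2/2
  Flow on (1->3): 1/1
  Flow on (2->3): 2/5
Maximum flow = 3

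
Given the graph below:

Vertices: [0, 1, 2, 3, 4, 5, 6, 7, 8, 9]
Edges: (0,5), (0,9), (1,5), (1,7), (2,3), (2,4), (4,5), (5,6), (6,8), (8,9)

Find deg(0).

Vertex 0 has neighbors [5, 9], so deg(0) = 2.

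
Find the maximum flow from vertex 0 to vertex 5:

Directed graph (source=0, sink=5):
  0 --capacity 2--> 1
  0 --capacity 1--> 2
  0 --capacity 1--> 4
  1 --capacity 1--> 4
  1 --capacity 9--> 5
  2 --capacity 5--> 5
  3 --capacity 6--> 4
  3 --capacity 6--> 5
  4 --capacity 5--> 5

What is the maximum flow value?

Computing max flow:
  Flow on (0->1): 2/2
  Flow on (0->2): 1/1
  Flow on (0->4): 1/1
  Flow on (1->5): 2/9
  Flow on (2->5): 1/5
  Flow on (4->5): 1/5
Maximum flow = 4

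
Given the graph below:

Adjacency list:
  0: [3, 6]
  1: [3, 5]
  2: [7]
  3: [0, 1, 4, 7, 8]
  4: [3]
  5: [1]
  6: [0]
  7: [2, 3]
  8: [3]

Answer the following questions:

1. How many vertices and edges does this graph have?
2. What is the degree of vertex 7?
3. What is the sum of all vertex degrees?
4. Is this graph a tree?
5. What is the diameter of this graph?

Count: 9 vertices, 8 edges.
Vertex 7 has neighbors [2, 3], degree = 2.
Handshaking lemma: 2 * 8 = 16.
A graph is a tree iff it is connected and has exactly n-1 edges. This graph is connected (all 9 vertices in one component) and has 9-1 = 8 edges. It is a tree.
Diameter (longest shortest path) = 4.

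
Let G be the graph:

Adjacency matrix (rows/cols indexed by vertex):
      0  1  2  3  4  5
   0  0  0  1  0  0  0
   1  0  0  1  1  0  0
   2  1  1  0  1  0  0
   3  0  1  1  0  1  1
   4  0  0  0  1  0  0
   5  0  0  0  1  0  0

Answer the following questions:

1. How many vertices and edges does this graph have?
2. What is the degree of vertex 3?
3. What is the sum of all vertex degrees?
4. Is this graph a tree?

Count: 6 vertices, 6 edges.
Vertex 3 has neighbors [1, 2, 4, 5], degree = 4.
Handshaking lemma: 2 * 6 = 12.
A tree on 6 vertices has 5 edges. This graph has 6 edges (1 extra). Not a tree.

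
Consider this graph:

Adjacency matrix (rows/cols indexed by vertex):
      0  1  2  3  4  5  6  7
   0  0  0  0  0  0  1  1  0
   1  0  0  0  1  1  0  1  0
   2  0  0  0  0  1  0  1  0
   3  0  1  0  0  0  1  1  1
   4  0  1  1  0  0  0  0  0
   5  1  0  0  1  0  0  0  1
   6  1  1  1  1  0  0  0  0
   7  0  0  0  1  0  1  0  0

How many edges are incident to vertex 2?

Vertex 2 has neighbors [4, 6], so deg(2) = 2.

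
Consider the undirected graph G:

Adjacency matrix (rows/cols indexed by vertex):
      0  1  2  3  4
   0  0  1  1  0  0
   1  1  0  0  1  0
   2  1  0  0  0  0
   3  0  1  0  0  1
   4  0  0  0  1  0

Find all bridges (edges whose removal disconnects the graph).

A bridge is an edge whose removal increases the number of connected components.
Bridges found: (0,1), (0,2), (1,3), (3,4)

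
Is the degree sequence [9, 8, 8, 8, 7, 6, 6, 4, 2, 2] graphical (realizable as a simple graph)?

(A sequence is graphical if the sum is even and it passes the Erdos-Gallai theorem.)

Sum of degrees = 60. Sum is even but fails Erdos-Gallai. The sequence is NOT graphical.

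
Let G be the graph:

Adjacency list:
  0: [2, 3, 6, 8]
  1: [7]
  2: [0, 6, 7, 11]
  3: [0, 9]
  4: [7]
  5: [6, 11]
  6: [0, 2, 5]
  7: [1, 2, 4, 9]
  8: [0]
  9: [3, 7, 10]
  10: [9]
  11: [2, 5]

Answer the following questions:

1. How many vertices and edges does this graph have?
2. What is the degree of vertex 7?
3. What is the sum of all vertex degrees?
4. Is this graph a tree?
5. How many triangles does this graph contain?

Count: 12 vertices, 14 edges.
Vertex 7 has neighbors [1, 2, 4, 9], degree = 4.
Handshaking lemma: 2 * 14 = 28.
A tree on 12 vertices has 11 edges. This graph has 14 edges (3 extra). Not a tree.
Number of triangles = 1.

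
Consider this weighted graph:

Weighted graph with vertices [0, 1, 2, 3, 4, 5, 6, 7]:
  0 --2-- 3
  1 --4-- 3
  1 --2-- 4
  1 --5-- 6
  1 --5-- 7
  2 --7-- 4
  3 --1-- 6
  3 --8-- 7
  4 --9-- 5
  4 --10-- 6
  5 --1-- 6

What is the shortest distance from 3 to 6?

Using Dijkstra's algorithm from vertex 3:
Shortest path: 3 -> 6
Total weight: 1 = 1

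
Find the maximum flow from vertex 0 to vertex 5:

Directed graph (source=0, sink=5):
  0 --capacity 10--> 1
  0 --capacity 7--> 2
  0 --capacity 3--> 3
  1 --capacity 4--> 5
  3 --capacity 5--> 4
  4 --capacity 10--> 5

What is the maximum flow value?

Computing max flow:
  Flow on (0->1): 4/10
  Flow on (0->3): 3/3
  Flow on (1->5): 4/4
  Flow on (3->4): 3/5
  Flow on (4->5): 3/10
Maximum flow = 7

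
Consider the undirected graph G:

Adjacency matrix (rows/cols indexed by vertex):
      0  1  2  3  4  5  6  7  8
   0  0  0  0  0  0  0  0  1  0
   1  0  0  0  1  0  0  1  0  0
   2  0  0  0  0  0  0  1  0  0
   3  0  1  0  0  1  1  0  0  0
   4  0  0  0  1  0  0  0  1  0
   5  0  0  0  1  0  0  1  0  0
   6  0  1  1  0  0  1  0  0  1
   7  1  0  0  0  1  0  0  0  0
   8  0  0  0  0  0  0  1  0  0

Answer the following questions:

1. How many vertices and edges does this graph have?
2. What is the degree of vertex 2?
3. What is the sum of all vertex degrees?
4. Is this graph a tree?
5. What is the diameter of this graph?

Count: 9 vertices, 9 edges.
Vertex 2 has neighbors [6], degree = 1.
Handshaking lemma: 2 * 9 = 18.
A tree on 9 vertices has 8 edges. This graph has 9 edges (1 extra). Not a tree.
Diameter (longest shortest path) = 6.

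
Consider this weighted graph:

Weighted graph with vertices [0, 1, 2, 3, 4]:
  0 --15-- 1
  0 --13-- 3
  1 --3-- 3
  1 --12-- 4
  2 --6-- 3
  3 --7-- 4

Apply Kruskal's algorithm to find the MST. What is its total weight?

Applying Kruskal's algorithm (sort edges by weight, add if no cycle):
  Add (1,3) w=3
  Add (2,3) w=6
  Add (3,4) w=7
  Skip (1,4) w=12 (creates cycle)
  Add (0,3) w=13
  Skip (0,1) w=15 (creates cycle)
MST weight = 29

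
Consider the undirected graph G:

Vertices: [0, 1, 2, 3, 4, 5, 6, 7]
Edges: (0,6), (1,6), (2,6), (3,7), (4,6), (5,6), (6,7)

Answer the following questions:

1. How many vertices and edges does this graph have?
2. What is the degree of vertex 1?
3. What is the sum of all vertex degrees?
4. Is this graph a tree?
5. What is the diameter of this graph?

Count: 8 vertices, 7 edges.
Vertex 1 has neighbors [6], degree = 1.
Handshaking lemma: 2 * 7 = 14.
A graph is a tree iff it is connected and has exactly n-1 edges. This graph is connected (all 8 vertices in one component) and has 8-1 = 7 edges. It is a tree.
Diameter (longest shortest path) = 3.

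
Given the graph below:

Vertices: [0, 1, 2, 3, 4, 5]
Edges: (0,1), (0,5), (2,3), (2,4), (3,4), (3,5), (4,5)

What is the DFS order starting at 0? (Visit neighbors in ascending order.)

DFS from vertex 0 (neighbors processed in ascending order):
Visit order: 0, 1, 5, 3, 2, 4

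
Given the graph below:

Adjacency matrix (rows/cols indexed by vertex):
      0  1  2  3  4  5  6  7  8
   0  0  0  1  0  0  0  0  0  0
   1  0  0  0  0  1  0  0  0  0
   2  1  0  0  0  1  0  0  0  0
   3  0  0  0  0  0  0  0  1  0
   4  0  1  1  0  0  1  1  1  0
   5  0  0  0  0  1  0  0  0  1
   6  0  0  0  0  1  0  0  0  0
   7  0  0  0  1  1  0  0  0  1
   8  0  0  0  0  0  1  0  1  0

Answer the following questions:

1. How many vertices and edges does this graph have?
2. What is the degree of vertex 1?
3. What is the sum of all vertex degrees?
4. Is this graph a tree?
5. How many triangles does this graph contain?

Count: 9 vertices, 9 edges.
Vertex 1 has neighbors [4], degree = 1.
Handshaking lemma: 2 * 9 = 18.
A tree on 9 vertices has 8 edges. This graph has 9 edges (1 extra). Not a tree.
Number of triangles = 0.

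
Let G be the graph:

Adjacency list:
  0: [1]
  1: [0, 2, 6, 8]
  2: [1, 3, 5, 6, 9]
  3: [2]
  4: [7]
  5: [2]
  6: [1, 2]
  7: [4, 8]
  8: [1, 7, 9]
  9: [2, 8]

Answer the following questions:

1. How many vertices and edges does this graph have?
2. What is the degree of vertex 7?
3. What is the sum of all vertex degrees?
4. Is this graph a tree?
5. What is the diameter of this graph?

Count: 10 vertices, 11 edges.
Vertex 7 has neighbors [4, 8], degree = 2.
Handshaking lemma: 2 * 11 = 22.
A tree on 10 vertices has 9 edges. This graph has 11 edges (2 extra). Not a tree.
Diameter (longest shortest path) = 5.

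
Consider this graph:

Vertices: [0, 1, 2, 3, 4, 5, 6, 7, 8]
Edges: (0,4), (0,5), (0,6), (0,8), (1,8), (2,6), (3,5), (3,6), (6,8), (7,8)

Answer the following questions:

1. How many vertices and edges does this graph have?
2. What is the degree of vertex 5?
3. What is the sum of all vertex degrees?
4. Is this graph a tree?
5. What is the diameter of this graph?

Count: 9 vertices, 10 edges.
Vertex 5 has neighbors [0, 3], degree = 2.
Handshaking lemma: 2 * 10 = 20.
A tree on 9 vertices has 8 edges. This graph has 10 edges (2 extra). Not a tree.
Diameter (longest shortest path) = 3.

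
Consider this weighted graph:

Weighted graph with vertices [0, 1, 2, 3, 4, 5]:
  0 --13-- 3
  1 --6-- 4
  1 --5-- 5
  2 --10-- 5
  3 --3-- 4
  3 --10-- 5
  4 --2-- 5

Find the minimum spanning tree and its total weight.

Applying Kruskal's algorithm (sort edges by weight, add if no cycle):
  Add (4,5) w=2
  Add (3,4) w=3
  Add (1,5) w=5
  Skip (1,4) w=6 (creates cycle)
  Add (2,5) w=10
  Skip (3,5) w=10 (creates cycle)
  Add (0,3) w=13
MST weight = 33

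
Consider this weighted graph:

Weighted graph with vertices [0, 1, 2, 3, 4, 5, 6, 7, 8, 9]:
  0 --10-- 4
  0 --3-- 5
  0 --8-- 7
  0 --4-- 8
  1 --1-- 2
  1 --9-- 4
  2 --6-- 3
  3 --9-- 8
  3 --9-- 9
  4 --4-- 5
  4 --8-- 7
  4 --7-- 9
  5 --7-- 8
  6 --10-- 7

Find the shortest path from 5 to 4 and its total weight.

Using Dijkstra's algorithm from vertex 5:
Shortest path: 5 -> 4
Total weight: 4 = 4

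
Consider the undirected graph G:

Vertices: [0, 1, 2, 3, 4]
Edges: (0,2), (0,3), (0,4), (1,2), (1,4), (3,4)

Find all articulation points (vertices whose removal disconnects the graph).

No articulation points. The graph is biconnected.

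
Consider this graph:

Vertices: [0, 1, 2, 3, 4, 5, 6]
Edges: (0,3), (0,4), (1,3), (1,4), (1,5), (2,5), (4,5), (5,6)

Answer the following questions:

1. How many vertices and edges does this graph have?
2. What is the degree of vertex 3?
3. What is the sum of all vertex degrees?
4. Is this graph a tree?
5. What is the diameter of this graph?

Count: 7 vertices, 8 edges.
Vertex 3 has neighbors [0, 1], degree = 2.
Handshaking lemma: 2 * 8 = 16.
A tree on 7 vertices has 6 edges. This graph has 8 edges (2 extra). Not a tree.
Diameter (longest shortest path) = 3.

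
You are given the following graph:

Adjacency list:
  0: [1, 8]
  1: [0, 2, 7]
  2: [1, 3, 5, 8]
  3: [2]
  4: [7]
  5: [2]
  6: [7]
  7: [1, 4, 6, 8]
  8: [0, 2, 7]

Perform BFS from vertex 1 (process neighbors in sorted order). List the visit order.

BFS from vertex 1 (neighbors processed in ascending order):
Visit order: 1, 0, 2, 7, 8, 3, 5, 4, 6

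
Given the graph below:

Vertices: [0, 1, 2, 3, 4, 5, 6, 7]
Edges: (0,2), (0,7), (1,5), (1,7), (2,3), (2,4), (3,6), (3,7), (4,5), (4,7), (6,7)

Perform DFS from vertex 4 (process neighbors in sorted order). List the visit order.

DFS from vertex 4 (neighbors processed in ascending order):
Visit order: 4, 2, 0, 7, 1, 5, 3, 6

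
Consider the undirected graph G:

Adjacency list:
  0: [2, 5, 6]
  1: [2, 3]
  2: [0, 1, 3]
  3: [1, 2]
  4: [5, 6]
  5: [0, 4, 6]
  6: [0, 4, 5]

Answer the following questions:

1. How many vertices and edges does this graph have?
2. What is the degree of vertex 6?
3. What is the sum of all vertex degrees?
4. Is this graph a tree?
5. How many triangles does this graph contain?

Count: 7 vertices, 9 edges.
Vertex 6 has neighbors [0, 4, 5], degree = 3.
Handshaking lemma: 2 * 9 = 18.
A tree on 7 vertices has 6 edges. This graph has 9 edges (3 extra). Not a tree.
Number of triangles = 3.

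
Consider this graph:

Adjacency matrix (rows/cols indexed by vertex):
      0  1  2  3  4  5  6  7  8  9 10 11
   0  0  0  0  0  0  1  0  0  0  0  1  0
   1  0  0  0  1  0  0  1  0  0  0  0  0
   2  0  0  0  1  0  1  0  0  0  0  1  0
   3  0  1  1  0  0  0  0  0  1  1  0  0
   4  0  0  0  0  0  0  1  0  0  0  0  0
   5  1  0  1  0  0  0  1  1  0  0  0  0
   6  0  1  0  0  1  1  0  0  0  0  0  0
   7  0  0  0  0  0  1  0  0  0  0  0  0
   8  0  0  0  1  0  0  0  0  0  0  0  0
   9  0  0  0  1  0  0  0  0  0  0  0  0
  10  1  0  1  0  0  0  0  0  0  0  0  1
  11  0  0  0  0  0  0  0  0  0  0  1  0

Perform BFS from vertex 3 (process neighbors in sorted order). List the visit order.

BFS from vertex 3 (neighbors processed in ascending order):
Visit order: 3, 1, 2, 8, 9, 6, 5, 10, 4, 0, 7, 11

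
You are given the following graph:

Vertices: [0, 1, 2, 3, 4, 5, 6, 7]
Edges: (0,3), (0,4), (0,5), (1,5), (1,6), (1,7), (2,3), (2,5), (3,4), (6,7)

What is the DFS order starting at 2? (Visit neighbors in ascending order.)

DFS from vertex 2 (neighbors processed in ascending order):
Visit order: 2, 3, 0, 4, 5, 1, 6, 7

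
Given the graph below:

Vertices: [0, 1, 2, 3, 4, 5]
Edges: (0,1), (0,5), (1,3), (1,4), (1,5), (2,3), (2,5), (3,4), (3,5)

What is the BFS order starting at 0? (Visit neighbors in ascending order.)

BFS from vertex 0 (neighbors processed in ascending order):
Visit order: 0, 1, 5, 3, 4, 2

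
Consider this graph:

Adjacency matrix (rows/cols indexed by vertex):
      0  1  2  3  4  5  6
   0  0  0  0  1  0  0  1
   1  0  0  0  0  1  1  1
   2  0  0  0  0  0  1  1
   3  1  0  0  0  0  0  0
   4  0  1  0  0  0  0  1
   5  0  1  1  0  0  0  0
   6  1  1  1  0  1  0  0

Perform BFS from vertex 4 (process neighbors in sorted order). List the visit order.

BFS from vertex 4 (neighbors processed in ascending order):
Visit order: 4, 1, 6, 5, 0, 2, 3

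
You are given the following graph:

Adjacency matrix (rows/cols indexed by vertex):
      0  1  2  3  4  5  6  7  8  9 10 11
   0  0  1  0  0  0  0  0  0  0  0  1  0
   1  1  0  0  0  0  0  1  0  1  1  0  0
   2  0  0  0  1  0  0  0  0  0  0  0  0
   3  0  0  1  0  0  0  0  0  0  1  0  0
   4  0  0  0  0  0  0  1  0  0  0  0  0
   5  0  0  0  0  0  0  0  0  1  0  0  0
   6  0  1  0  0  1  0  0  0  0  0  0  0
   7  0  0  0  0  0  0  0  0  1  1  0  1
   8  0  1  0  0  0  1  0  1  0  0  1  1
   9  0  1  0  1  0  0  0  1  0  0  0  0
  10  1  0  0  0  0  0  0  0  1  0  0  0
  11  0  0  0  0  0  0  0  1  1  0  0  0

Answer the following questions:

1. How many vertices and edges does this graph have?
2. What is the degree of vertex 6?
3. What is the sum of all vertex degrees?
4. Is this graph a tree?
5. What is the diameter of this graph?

Count: 12 vertices, 14 edges.
Vertex 6 has neighbors [1, 4], degree = 2.
Handshaking lemma: 2 * 14 = 28.
A tree on 12 vertices has 11 edges. This graph has 14 edges (3 extra). Not a tree.
Diameter (longest shortest path) = 5.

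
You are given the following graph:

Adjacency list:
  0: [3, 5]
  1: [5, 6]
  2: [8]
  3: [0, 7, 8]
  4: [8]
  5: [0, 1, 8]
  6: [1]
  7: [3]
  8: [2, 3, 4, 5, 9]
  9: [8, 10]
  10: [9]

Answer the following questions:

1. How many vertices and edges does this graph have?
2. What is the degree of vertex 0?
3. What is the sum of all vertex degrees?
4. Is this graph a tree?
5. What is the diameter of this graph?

Count: 11 vertices, 11 edges.
Vertex 0 has neighbors [3, 5], degree = 2.
Handshaking lemma: 2 * 11 = 22.
A tree on 11 vertices has 10 edges. This graph has 11 edges (1 extra). Not a tree.
Diameter (longest shortest path) = 5.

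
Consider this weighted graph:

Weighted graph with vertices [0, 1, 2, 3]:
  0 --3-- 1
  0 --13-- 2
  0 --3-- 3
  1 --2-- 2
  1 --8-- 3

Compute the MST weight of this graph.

Applying Kruskal's algorithm (sort edges by weight, add if no cycle):
  Add (1,2) w=2
  Add (0,3) w=3
  Add (0,1) w=3
  Skip (1,3) w=8 (creates cycle)
  Skip (0,2) w=13 (creates cycle)
MST weight = 8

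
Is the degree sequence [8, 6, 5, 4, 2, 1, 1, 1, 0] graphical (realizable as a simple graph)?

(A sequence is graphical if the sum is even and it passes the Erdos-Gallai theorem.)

Sum of degrees = 28. Sum is even but fails Erdos-Gallai. The sequence is NOT graphical.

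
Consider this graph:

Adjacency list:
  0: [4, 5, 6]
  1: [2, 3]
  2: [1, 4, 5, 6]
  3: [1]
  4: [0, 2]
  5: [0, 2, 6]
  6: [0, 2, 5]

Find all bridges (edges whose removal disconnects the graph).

A bridge is an edge whose removal increases the number of connected components.
Bridges found: (1,2), (1,3)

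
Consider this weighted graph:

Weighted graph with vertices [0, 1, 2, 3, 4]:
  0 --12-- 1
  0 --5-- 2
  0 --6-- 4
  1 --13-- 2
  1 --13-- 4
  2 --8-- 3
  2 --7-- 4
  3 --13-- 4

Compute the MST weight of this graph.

Applying Kruskal's algorithm (sort edges by weight, add if no cycle):
  Add (0,2) w=5
  Add (0,4) w=6
  Skip (2,4) w=7 (creates cycle)
  Add (2,3) w=8
  Add (0,1) w=12
  Skip (1,4) w=13 (creates cycle)
  Skip (1,2) w=13 (creates cycle)
  Skip (3,4) w=13 (creates cycle)
MST weight = 31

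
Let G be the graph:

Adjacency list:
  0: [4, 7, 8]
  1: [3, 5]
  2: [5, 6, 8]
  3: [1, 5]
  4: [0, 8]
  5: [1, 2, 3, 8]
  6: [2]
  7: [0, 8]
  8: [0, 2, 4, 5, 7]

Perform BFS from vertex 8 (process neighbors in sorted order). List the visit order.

BFS from vertex 8 (neighbors processed in ascending order):
Visit order: 8, 0, 2, 4, 5, 7, 6, 1, 3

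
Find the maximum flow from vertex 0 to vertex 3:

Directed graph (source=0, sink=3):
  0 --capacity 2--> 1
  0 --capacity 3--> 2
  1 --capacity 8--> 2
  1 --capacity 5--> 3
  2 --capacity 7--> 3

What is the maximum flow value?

Computing max flow:
  Flow on (0->1): 2/2
  Flow on (0->2): 3/3
  Flow on (1->3): 2/5
  Flow on (2->3): 3/7
Maximum flow = 5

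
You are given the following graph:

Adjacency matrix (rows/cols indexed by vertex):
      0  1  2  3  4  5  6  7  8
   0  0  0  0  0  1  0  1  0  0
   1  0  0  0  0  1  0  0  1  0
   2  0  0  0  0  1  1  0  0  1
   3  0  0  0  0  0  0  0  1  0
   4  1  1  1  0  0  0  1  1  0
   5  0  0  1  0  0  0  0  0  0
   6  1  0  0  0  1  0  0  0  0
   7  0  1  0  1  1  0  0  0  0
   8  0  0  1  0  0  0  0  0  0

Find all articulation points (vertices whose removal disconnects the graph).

An articulation point is a vertex whose removal disconnects the graph.
Articulation points: [2, 4, 7]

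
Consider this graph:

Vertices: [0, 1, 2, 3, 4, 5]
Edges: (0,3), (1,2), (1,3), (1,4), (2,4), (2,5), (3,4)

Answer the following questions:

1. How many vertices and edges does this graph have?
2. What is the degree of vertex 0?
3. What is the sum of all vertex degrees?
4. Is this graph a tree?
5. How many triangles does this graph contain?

Count: 6 vertices, 7 edges.
Vertex 0 has neighbors [3], degree = 1.
Handshaking lemma: 2 * 7 = 14.
A tree on 6 vertices has 5 edges. This graph has 7 edges (2 extra). Not a tree.
Number of triangles = 2.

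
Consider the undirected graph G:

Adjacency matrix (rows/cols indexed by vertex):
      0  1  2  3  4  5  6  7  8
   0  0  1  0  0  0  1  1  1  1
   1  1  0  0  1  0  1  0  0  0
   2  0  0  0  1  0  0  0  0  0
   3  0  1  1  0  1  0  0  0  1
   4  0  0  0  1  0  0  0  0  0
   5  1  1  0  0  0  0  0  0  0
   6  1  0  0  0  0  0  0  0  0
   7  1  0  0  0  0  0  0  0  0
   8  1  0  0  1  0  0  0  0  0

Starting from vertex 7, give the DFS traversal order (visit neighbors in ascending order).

DFS from vertex 7 (neighbors processed in ascending order):
Visit order: 7, 0, 1, 3, 2, 4, 8, 5, 6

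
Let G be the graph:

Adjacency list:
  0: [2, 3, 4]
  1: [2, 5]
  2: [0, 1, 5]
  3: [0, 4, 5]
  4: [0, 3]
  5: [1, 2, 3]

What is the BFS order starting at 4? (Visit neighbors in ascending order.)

BFS from vertex 4 (neighbors processed in ascending order):
Visit order: 4, 0, 3, 2, 5, 1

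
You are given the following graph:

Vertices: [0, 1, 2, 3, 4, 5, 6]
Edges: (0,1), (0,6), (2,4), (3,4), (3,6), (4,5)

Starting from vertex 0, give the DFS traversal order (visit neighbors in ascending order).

DFS from vertex 0 (neighbors processed in ascending order):
Visit order: 0, 1, 6, 3, 4, 2, 5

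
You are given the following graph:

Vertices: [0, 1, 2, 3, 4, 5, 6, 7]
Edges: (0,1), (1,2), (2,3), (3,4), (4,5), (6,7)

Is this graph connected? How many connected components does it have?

Checking connectivity: the graph has 2 connected component(s).
Components: [[0, 1, 2, 3, 4, 5], [6, 7]]. The graph is NOT connected.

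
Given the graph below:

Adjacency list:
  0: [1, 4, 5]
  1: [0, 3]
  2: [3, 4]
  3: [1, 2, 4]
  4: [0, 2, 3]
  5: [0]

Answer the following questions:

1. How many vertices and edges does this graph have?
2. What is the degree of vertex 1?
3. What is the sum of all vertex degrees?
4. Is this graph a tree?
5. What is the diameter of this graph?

Count: 6 vertices, 7 edges.
Vertex 1 has neighbors [0, 3], degree = 2.
Handshaking lemma: 2 * 7 = 14.
A tree on 6 vertices has 5 edges. This graph has 7 edges (2 extra). Not a tree.
Diameter (longest shortest path) = 3.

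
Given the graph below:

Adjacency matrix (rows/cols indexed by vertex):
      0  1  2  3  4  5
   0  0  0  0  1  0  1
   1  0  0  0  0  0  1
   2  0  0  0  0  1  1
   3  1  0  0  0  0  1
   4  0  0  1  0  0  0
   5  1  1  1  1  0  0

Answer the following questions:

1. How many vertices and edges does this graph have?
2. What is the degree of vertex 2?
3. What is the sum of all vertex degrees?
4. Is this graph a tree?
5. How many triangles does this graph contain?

Count: 6 vertices, 6 edges.
Vertex 2 has neighbors [4, 5], degree = 2.
Handshaking lemma: 2 * 6 = 12.
A tree on 6 vertices has 5 edges. This graph has 6 edges (1 extra). Not a tree.
Number of triangles = 1.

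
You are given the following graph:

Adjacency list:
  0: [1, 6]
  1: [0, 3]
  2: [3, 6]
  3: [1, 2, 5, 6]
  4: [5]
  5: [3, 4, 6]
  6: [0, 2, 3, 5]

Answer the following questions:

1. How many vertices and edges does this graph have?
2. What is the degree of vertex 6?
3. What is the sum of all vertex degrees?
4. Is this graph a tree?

Count: 7 vertices, 9 edges.
Vertex 6 has neighbors [0, 2, 3, 5], degree = 4.
Handshaking lemma: 2 * 9 = 18.
A tree on 7 vertices has 6 edges. This graph has 9 edges (3 extra). Not a tree.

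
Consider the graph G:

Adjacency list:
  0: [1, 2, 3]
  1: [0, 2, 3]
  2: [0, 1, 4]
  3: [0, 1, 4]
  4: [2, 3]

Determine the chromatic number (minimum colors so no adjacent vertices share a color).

The graph has a maximum clique of size 3 (lower bound on chromatic number).
A valid 3-coloring: {0: 0, 1: 1, 2: 2, 3: 2, 4: 0}.
Chromatic number = 3.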